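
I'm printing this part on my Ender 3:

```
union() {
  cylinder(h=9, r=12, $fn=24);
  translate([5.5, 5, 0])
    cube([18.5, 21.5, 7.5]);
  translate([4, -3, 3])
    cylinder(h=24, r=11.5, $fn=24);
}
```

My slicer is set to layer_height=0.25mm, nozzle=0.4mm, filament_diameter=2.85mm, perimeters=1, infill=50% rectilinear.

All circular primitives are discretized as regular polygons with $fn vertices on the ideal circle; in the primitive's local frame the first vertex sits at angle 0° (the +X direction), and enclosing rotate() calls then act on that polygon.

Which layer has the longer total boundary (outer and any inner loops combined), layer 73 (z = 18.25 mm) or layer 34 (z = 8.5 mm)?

Layer 73 (z = 18.25): the cylinder is absent (z outside [0, 9]); the cube at (5.5, 5) is not intersected at this z (z outside [0, 7.5]); the cylinder at (4, -3): section is a regular 24-gon, circumradius r=11.5 (perimeter = 2·24·11.500·sin(180°/24) = 72.05 mm); Merging all regions: only the r=11.5 cylinder at (4, -3) is present, so the union is just that shape — boundary = 72.05 mm. So its perimeter = 72.05 mm. Layer 34 (z = 8.5): the r=12 cylinder contributes a regular 24-gon of circumradius 12 (perimeter = 2·24·12.000·sin(180°/24) = 75.18 mm); the cube at (5.5, 5) does not reach this height (z outside [0, 7.5]); the r=11.5 cylinder at (4, -3) gives a regular 24-gon of circumradius 11.5 (constant along its height) (perimeter = 2·24·11.500·sin(180°/24) = 72.05 mm); Taking the union: the regions partially overlap (shared area 312.51 mm²), so the edge portions inside another operand are dropped and the merged outline is re-measured after clipping — boundary = 83.76 mm. So its perimeter = 83.76 mm. Layer 34 is larger (83.76 vs 72.05 mm).

layer 34 (z = 8.5 mm)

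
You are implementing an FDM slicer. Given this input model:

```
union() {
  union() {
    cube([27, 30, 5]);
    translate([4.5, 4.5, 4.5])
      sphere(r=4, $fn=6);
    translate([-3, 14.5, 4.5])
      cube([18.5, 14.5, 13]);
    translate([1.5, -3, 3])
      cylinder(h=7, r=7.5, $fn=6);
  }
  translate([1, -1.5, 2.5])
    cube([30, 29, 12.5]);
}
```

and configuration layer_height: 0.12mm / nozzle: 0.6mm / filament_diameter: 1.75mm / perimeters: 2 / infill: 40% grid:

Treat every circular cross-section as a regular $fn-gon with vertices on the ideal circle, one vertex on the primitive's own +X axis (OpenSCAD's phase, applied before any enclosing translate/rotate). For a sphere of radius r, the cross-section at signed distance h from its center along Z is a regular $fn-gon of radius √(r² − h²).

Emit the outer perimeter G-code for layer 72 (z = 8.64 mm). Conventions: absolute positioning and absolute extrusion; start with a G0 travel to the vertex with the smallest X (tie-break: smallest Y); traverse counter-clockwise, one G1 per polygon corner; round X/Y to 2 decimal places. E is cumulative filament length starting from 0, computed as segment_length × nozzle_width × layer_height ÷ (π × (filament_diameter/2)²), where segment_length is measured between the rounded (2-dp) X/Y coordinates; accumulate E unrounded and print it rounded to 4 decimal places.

At z = 8.64 mm: the cube does not reach this height (z outside [0, 5]); the sphere at (4.5, 4.5) is absent (|z−center|=4.140 > r=4); the cube at (-3, 14.5) is present — its section is the full 18.5×14.5 rectangle; the r=7.5 cylinder at (1.5, -3) contributes a regular 6-gon of circumradius 7.5; Merging all regions: the 2 present regions are separate (no shared area or edge), so areas and boundary lengths simply add and each stays a separate island — 2 connected regions; the 30×29 cube at (1, -1.5) contributes its full rectangle; Combining (union): the regions partially overlap (shared area 216.93 mm²), so overlapping operands fuse into one piece — 1 connected region. The outline is a single polygon with 14 vertices. Extrusion per mm of travel: 0.6 × 0.12 / (π × 0.875²) = 0.029934. Accumulating E over each segment gives final E = 4.5460.

G0 X-6.00 Y-3.00 Z8.64
G1 X-2.25 Y-9.50 E0.2246
G1 X5.25 Y-9.50 E0.4491
G1 X9.00 Y-3.00 E0.6738
G1 X8.13 Y-1.50 E0.7257
G1 X31.00 Y-1.50 E1.4103
G1 X31.00 Y27.50 E2.2784
G1 X15.50 Y27.50 E2.7423
G1 X15.50 Y29.00 E2.7872
G1 X-3.00 Y29.00 E3.3410
G1 X-3.00 Y14.50 E3.7751
G1 X1.00 Y14.50 E3.8948
G1 X1.00 Y3.50 E4.2241
G1 X-2.25 Y3.50 E4.3214
G1 X-6.00 Y-3.00 E4.5460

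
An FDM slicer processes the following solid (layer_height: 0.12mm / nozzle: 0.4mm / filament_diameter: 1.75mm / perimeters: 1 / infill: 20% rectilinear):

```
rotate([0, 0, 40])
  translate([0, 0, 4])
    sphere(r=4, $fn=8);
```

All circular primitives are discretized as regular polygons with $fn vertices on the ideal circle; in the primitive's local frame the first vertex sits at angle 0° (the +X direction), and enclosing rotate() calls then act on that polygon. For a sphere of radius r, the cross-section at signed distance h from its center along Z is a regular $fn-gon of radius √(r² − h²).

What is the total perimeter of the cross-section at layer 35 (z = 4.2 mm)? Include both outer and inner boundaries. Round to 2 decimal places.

At z = 4.2 mm: the r=4 sphere slices to a regular 8-gon of circumradius 3.995 (√(r²−h²) with h=0.2 from center) (perimeter = 2·8·3.995·sin(180°/8) = 24.46 mm); (rotated 40° about Z; rotation is an isometry so areas/perimeters/island counts are preserved). Overall, the cross-section is a single solid region. Total boundary length (outer) = 24.46 mm.

24.46 mm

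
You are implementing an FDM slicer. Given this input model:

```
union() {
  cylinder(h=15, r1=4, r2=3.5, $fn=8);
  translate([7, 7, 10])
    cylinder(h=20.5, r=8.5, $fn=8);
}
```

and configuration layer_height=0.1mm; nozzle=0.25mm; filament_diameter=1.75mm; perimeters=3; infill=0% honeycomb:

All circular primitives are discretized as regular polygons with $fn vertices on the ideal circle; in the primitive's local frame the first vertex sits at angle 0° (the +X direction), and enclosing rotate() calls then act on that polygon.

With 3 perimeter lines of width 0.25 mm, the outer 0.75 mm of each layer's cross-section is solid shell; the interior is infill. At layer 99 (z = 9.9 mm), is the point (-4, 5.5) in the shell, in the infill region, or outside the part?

outside

At z = 9.9 mm: the cone (r1=4→r2=3.5) has section circumradius 3.670 here — a regular 8-gon; the cylinder at (7, 7) does not reach this height (z outside [10, 30.5]); Combining (union): only the cone is present, so the union is just that shape — 1 connected region. Overall, the cross-section is a single solid region. The nearest boundary edge runs (0.00, 3.67)→(-2.60, 2.60); distance from the point to it = 3.23 mm. The point is not inside any of the regions above, so it lies outside the cross-section (3.23 mm from the nearest boundary).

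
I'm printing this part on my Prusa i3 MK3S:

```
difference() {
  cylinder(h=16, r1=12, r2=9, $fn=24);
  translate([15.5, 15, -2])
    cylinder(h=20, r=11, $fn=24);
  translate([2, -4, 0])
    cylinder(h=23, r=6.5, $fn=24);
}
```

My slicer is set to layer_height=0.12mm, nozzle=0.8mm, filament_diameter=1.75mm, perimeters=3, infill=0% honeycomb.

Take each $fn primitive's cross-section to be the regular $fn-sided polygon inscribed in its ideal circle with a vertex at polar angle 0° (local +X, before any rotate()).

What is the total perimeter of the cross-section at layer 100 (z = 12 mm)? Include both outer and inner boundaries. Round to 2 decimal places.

77.73 mm

At z = 12 mm: the cone contributes a regular 24-gon of circumradius 9.750 (interpolated between r1=12 and r2=9 at t=0.750) (perimeter = 2·24·9.750·sin(180°/24) = 61.09 mm); the cylinder at (15.5, 15): section is a regular 24-gon, circumradius r=11 (perimeter = 2·24·11.000·sin(180°/24) = 68.92 mm); the r=6.5 cylinder at (2, -4) contributes a regular 24-gon of circumradius 6.5 (perimeter = 2·24·6.500·sin(180°/24) = 40.72 mm); Taking the first minus the rest: starting from the cone, the r=11 cylinder at (15.5, 15) misses the remaining region (no effect); the r=6.5 cylinder at (2, -4) partially overlaps it — only the 121.43 mm² overlap (of its 131.22 mm²) is removed, clipping the outline — boundary = 77.73 mm. Overall, the cross-section is a single solid region. Total boundary length (outer) = 77.73 mm.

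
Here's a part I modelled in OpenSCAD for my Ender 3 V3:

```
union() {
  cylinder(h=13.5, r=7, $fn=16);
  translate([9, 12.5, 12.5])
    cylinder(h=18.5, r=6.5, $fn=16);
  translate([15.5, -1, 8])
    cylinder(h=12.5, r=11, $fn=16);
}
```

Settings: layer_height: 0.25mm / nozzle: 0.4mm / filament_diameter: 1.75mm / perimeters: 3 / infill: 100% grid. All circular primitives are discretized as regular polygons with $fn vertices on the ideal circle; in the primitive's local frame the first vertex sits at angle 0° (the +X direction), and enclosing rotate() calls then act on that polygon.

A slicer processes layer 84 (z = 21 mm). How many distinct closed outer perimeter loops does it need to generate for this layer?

At z = 21 mm: the cylinder is not intersected at this z (z outside [0, 13.5]); the cylinder at (9, 12.5): section is a regular 16-gon, circumradius r=6.5; the cylinder at (15.5, -1) does not reach this height (z outside [8, 20.5]); Merging all regions: only the r=6.5 cylinder at (9, 12.5) is present, so the union is just that shape — 1 connected region. The result has 1 disconnected region.

1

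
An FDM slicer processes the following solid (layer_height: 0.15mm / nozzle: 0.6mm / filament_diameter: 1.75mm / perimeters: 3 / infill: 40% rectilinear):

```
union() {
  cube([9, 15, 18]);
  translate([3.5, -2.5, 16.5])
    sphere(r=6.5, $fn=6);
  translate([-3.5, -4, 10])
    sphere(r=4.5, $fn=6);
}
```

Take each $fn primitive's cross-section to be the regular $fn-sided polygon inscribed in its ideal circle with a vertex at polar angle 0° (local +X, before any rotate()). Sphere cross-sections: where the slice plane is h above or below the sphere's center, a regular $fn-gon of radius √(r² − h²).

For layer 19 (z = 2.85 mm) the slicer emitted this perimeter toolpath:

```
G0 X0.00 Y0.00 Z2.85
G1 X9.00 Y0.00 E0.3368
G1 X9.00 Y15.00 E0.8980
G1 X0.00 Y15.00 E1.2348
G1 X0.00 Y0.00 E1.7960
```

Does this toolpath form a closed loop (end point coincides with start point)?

Start point (G0): (0.00, 0.00). End point (last G1): the path returns to the start — closed.

yes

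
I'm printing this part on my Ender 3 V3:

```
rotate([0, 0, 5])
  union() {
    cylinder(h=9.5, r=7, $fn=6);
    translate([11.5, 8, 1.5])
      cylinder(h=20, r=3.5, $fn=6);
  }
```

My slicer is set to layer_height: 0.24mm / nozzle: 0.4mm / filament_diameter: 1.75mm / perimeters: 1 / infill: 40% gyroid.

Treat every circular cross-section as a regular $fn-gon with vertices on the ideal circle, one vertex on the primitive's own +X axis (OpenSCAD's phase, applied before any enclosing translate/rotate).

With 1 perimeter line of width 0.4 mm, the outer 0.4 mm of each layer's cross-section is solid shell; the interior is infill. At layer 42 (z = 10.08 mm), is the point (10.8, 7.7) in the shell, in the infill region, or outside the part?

At z = 10.08 mm: the cylinder does not reach this height (z outside [0, 9.5]); the r=3.5 cylinder at (11.5, 8) contributes a regular 6-gon of circumradius 3.5; Taking the union: only the r=3.5 cylinder at (11.5, 8) is present, so the union is just that shape — 1 connected region; (rotated 5° about Z; rotation is an isometry so areas/perimeters/island counts are preserved). Overall, the cross-section is a single solid region. Undo the 5° rotation: the query point maps to (11.430, 6.729) in the un-rotated model frame. The nearest boundary edge runs (9.75, 4.97)→(13.25, 4.97); distance from the point to it = 1.76 mm. The point is inside the cross-section and 1.76 mm from the nearest boundary — more than the 0.4 mm shell width (1 × 0.4), so it's in the infill interior.

infill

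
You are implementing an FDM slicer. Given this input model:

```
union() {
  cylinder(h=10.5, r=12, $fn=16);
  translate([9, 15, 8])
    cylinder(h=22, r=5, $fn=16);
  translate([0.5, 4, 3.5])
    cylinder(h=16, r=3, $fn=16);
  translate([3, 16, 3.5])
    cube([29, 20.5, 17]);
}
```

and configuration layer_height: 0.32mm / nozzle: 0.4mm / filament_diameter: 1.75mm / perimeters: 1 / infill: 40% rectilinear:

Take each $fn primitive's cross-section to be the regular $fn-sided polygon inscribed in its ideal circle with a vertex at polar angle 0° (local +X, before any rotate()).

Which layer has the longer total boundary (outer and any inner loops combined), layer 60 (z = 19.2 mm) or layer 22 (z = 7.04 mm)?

Layer 60 (z = 19.2): the cylinder is not intersected at this z (z outside [0, 10.5]); the r=5 cylinder at (9, 15) gives a regular 16-gon of circumradius 5 (constant along its height) (perimeter = 2·16·5.000·sin(180°/16) = 31.21 mm); the cylinder at (0.5, 4): section is a regular 16-gon, circumradius r=3 (perimeter = 2·16·3.000·sin(180°/16) = 18.73 mm); the cube at (3, 16) (footprint 29×20.5) is included at this height (perimeter 99.00 mm); Taking the union: the regions partially overlap (shared area 28.47 mm²), so the edge portions inside another operand are dropped and the merged outline is re-measured after clipping — boundary = 125.77 mm. So its perimeter = 125.77 mm. Layer 22 (z = 7.04): the cylinder: section is a regular 16-gon, circumradius r=12 (perimeter = 2·16·12.000·sin(180°/16) = 74.91 mm); the cylinder at (9, 15) is absent (z outside [8, 30]); the r=3 cylinder at (0.5, 4) gives a regular 16-gon of circumradius 3 (constant along its height) (perimeter = 2·16·3.000·sin(180°/16) = 18.73 mm); the cube at (3, 16) is present — its section is the full 29×20.5 rectangle (perimeter 99.00 mm); Taking the union: the regions partially overlap (shared area 27.55 mm²), so the edge portions inside another operand are dropped and the merged outline is re-measured after clipping — boundary = 173.91 mm. So its perimeter = 173.91 mm. Layer 22 is larger (173.91 vs 125.77 mm).

layer 22 (z = 7.04 mm)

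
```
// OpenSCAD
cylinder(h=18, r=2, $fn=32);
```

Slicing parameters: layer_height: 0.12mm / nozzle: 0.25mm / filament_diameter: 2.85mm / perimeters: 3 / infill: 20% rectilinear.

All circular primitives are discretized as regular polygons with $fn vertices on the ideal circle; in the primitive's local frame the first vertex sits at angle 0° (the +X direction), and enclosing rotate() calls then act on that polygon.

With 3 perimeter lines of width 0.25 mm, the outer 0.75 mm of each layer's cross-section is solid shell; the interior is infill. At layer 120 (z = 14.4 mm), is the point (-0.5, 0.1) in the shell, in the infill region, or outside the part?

At z = 14.4 mm: the r=2 cylinder contributes a regular 32-gon of circumradius 2. Overall, the cross-section is a single solid region. The nearest boundary edge runs (-1.85, 0.77)→(-1.96, 0.39); distance from the point to it = 1.48 mm. The point is inside the cross-section and 1.48 mm from the nearest boundary — more than the 0.75 mm shell width (3 × 0.25), so it's in the infill interior.

infill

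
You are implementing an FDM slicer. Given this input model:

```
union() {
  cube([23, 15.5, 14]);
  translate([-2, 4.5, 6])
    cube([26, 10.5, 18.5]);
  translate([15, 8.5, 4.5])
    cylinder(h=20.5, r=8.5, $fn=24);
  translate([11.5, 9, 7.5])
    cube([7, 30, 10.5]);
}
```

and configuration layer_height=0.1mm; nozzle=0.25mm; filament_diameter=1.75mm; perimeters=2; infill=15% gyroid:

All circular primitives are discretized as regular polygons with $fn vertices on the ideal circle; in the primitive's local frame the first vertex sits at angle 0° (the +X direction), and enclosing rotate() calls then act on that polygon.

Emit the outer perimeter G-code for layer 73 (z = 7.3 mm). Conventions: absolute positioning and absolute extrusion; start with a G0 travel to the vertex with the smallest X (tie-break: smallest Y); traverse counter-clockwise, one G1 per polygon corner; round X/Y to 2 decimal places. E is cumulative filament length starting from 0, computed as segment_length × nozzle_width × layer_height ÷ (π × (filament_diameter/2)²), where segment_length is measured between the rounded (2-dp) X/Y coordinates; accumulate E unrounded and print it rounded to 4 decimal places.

At z = 7.3 mm: the cube is present — its section is the full 23×15.5 rectangle; the cube at (-2, 4.5) (footprint 26×10.5) is included at this height; the r=8.5 cylinder at (15, 8.5) contributes a regular 24-gon of circumradius 8.5; the cube at (11.5, 9) is absent (z outside [7.5, 18]); Combining (union): the regions partially overlap (shared area 456.54 mm²), so overlapping operands fuse into one piece — 1 connected region. The outline is a single polygon with 19 vertices. Extrusion per mm of travel: 0.25 × 0.1 / (π × 0.875²) = 0.010394. Accumulating E over each segment gives final E = 0.8691.

G0 X-2.00 Y4.50 Z7.30
G1 X0.00 Y4.50 E0.0208
G1 X0.00 Y0.00 E0.0676
G1 X23.00 Y0.00 E0.3066
G1 X23.00 Y4.50 E0.3534
G1 X24.00 Y4.50 E0.3638
G1 X24.00 Y15.00 E0.4729
G1 X23.00 Y15.00 E0.4833
G1 X23.00 Y15.50 E0.4885
G1 X19.72 Y15.50 E0.5226
G1 X19.25 Y15.86 E0.5288
G1 X17.20 Y16.71 E0.5518
G1 X15.00 Y17.00 E0.5749
G1 X12.80 Y16.71 E0.5979
G1 X10.75 Y15.86 E0.6210
G1 X10.28 Y15.50 E0.6272
G1 X0.00 Y15.50 E0.7340
G1 X0.00 Y15.00 E0.7392
G1 X-2.00 Y15.00 E0.7600
G1 X-2.00 Y4.50 E0.8691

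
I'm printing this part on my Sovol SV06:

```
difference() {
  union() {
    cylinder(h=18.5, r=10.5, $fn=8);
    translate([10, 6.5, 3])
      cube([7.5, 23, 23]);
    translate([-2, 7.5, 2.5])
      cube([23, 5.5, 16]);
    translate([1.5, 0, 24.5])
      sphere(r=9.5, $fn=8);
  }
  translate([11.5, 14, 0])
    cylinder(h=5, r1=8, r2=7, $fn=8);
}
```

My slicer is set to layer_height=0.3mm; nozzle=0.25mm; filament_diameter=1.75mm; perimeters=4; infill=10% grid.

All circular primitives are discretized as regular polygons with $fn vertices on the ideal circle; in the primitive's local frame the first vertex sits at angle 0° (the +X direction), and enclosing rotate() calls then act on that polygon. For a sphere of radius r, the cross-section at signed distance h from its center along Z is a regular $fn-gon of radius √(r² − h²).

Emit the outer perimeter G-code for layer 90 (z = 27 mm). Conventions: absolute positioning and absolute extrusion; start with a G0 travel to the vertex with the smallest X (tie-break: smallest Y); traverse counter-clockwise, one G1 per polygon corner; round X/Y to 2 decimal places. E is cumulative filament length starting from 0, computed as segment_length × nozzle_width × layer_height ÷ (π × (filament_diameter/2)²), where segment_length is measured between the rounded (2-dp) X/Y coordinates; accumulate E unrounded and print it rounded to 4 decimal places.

At z = 27 mm: the cylinder is absent (z outside [0, 18.5]); the cube at (10, 6.5) is absent (z outside [3, 26]); the cube at (-2, 7.5) is absent (z outside [2.5, 18.5]); the r=9.5 sphere at (1.5, 0) contributes a regular 8-gon of circumradius √(9.5²−2.5²) = 9.165; Merging all regions: only the r=9.5 sphere at (1.5, 0) is present, so the union is just that shape — 1 connected region; the cone at (11.5, 14) is not intersected at this z (z outside [0, 5]); Subtracting the remaining from the first: none of the subtracted shapes is present at this height, so that combined region is unchanged — 1 connected region. The outline is a single polygon with 8 vertices. Extrusion per mm of travel: 0.25 × 0.3 / (π × 0.875²) = 0.031181. Accumulating E over each segment gives final E = 1.7502.

G0 X-7.67 Y0.00 Z27.00
G1 X-4.98 Y-6.48 E0.2188
G1 X1.50 Y-9.17 E0.4375
G1 X7.98 Y-6.48 E0.6563
G1 X10.67 Y0.00 E0.8751
G1 X7.98 Y6.48 E1.0939
G1 X1.50 Y9.17 E1.3126
G1 X-4.98 Y6.48 E1.5314
G1 X-7.67 Y0.00 E1.7502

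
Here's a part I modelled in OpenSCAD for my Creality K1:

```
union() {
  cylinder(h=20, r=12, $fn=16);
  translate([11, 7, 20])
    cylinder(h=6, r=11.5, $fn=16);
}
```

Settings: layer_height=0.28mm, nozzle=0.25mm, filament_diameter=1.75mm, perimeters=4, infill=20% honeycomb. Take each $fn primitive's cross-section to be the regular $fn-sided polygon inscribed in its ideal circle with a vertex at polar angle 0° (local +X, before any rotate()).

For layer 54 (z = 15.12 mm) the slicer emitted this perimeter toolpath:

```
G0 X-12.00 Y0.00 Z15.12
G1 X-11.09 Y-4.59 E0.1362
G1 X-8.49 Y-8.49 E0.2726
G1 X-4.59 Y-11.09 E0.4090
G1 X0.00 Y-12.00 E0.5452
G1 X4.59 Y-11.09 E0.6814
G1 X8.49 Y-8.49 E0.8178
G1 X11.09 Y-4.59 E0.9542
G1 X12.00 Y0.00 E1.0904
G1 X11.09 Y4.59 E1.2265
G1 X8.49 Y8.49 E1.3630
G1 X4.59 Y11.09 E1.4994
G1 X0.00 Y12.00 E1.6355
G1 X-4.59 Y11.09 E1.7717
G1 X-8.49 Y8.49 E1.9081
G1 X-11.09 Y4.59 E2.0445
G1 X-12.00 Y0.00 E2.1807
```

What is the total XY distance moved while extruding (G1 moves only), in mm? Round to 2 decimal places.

74.93 mm

Sum the Euclidean lengths of each G1 segment: total = 74.93 mm.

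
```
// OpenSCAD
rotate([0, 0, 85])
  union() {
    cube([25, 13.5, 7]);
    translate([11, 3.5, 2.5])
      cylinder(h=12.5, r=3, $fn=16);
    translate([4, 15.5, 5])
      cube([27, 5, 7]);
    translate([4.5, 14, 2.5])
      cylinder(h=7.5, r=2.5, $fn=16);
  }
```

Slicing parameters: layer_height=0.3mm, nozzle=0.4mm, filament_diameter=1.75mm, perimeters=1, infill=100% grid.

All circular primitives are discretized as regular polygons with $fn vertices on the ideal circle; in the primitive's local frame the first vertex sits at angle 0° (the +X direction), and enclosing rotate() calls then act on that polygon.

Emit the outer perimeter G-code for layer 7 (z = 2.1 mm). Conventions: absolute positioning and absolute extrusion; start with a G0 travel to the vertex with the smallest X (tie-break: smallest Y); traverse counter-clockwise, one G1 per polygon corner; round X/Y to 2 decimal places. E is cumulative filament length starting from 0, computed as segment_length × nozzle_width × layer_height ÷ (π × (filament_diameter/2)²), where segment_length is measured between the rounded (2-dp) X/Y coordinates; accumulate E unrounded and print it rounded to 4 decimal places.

G0 X-13.45 Y1.18 Z2.10
G1 X0.00 Y0.00 E0.6736
G1 X2.18 Y24.90 E1.9206
G1 X-11.27 Y26.08 E2.5942
G1 X-13.45 Y1.18 E3.8412

At z = 2.1 mm: the cube (footprint 25×13.5) is included at this height; the cylinder at (11, 3.5) does not reach this height (z outside [2.5, 15]); the cube at (4, 15.5) is absent (z outside [5, 12]); the cylinder at (4.5, 14) is absent (z outside [2.5, 10]); Merging all regions: only the 25×13.5 cube is present, so the union is just that shape — 1 connected region; (rotated 85° about Z; rotation is an isometry so areas/perimeters/island counts are preserved). The outline is a single polygon with 4 vertices. Extrusion per mm of travel: 0.4 × 0.3 / (π × 0.875²) = 0.049890. Accumulating E over each segment gives final E = 3.8412.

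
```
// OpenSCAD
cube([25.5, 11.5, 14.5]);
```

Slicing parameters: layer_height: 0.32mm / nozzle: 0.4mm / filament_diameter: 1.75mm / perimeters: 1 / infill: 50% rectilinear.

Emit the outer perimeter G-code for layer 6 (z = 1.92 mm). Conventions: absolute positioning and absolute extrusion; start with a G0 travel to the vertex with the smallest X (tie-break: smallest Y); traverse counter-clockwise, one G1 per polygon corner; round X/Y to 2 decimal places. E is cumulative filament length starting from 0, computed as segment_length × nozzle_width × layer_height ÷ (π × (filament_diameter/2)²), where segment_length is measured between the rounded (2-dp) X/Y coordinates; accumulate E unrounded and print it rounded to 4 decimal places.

At z = 1.92 mm: the cube (footprint 25.5×11.5) is included at this height. The outline is a single polygon with 4 vertices. Extrusion per mm of travel: 0.4 × 0.32 / (π × 0.875²) = 0.053216. Accumulating E over each segment gives final E = 3.9380.

G0 X0.00 Y0.00 Z1.92
G1 X25.50 Y0.00 E1.3570
G1 X25.50 Y11.50 E1.9690
G1 X0.00 Y11.50 E3.3260
G1 X0.00 Y0.00 E3.9380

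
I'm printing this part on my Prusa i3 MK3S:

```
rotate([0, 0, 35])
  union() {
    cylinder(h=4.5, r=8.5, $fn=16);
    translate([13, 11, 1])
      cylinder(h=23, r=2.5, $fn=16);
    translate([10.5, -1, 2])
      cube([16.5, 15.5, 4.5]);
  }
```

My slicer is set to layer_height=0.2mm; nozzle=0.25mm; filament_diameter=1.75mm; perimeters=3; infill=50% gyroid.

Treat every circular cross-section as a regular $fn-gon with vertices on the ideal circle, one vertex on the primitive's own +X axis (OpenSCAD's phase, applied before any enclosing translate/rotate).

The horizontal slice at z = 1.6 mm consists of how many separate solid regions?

2

At z = 1.6 mm: the r=8.5 cylinder gives a regular 16-gon of circumradius 8.5 (constant along its height); the r=2.5 cylinder at (13, 11) contributes a regular 16-gon of circumradius 2.5; the cube at (10.5, -1) is absent (z outside [2, 6.5]); Combining (union): the 2 present regions are separate (no shared area or edge), so areas and boundary lengths simply add and each stays a separate island — 2 connected regions; (whole slice rotated 35° about Z — lengths, areas and connectivity unchanged). The result has 2 disconnected regions.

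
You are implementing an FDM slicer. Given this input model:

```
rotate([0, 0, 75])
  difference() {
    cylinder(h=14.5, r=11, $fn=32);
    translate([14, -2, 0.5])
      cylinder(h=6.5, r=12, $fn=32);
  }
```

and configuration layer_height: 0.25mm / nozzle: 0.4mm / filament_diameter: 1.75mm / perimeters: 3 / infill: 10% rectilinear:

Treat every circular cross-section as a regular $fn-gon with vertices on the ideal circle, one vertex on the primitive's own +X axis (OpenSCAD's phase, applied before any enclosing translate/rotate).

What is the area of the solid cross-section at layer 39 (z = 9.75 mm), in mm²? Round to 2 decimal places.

377.69 mm²

At z = 9.75 mm: the r=11 cylinder contributes a regular 32-gon of circumradius 11 (area = (32/2)·11.000²·sin(360°/32) = 377.69 mm²); the cylinder at (14, -2) does not reach this height (z outside [0.5, 7]); After the difference (first − rest): none of the subtracted shapes is present at this height, so the r=11 cylinder is unchanged — area = 377.69 mm²; (rotated 75° about Z; rotation is an isometry so areas/perimeters/island counts are preserved). Overall, the cross-section is a single solid region. Net area = 377.69 mm².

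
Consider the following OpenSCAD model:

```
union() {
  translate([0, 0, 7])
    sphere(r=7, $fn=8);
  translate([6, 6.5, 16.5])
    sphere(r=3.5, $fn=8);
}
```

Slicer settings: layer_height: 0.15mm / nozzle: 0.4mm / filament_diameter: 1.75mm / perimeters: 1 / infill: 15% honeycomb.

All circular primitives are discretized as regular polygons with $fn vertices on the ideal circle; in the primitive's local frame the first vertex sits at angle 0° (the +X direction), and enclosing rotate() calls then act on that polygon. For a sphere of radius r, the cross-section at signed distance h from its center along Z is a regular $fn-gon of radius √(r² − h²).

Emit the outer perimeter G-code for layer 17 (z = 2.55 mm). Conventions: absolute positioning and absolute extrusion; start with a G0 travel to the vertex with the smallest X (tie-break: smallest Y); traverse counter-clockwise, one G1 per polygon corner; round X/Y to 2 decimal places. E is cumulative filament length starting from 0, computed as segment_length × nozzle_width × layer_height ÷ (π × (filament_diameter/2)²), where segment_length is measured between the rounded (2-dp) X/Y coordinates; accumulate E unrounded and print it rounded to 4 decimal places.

At z = 2.55 mm: the r=7 sphere slices to a regular 8-gon of circumradius 5.403 (√(r²−h²) with h=4.45 from center); the sphere at (6, 6.5) is absent (|z−center|=13.950 > r=3.5); Combining (union): only the r=7 sphere is present, so the union is just that shape — 1 connected region. The outline is a single polygon with 8 vertices. Extrusion per mm of travel: 0.4 × 0.15 / (π × 0.875²) = 0.024945. Accumulating E over each segment gives final E = 0.8250.

G0 X-5.40 Y0.00 Z2.55
G1 X-3.82 Y-3.82 E0.1031
G1 X0.00 Y-5.40 E0.2062
G1 X3.82 Y-3.82 E0.3094
G1 X5.40 Y0.00 E0.4125
G1 X3.82 Y3.82 E0.5156
G1 X0.00 Y5.40 E0.6187
G1 X-3.82 Y3.82 E0.7218
G1 X-5.40 Y0.00 E0.8250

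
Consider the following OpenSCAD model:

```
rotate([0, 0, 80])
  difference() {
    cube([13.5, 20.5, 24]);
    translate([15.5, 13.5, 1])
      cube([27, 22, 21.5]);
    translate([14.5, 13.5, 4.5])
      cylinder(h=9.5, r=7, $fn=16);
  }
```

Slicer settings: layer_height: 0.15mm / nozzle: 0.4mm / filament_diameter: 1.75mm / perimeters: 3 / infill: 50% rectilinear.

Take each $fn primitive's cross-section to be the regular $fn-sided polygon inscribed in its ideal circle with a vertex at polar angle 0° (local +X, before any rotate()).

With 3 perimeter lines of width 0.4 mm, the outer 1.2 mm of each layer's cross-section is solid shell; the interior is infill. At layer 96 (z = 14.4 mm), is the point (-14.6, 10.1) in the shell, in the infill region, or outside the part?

infill

At z = 14.4 mm: the cube is present — its section is the full 13.5×20.5 rectangle; the cube at (15.5, 13.5) is present — its section is the full 27×22 rectangle; the cylinder at (14.5, 13.5) is absent (z outside [4.5, 14]); After the difference (first − rest): starting from the 13.5×20.5 cube, the 27×22 cube at (15.5, 13.5) misses the remaining region (no effect) — 1 connected region; (rotated 80° about Z; rotation is an isometry so areas/perimeters/island counts are preserved). Overall, the cross-section is a single solid region. Undo the 80° rotation: the query point maps to (7.411, 16.132) in the un-rotated model frame. The nearest boundary edge runs (0.00, 20.50)→(13.50, 20.50); distance from the point to it = 4.37 mm. The point is inside the cross-section and 4.37 mm from the nearest boundary — more than the 1.2 mm shell width (3 × 0.4), so it's in the infill interior.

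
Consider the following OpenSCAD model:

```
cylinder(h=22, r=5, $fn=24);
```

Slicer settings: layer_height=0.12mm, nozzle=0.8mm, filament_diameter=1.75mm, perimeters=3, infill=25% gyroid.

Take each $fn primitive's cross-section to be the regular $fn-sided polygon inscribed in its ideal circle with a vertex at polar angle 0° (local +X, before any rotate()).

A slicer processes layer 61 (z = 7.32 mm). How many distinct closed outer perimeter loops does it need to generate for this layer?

1

At z = 7.32 mm: the cylinder: section is a regular 24-gon, circumradius r=5. The result has 1 disconnected region.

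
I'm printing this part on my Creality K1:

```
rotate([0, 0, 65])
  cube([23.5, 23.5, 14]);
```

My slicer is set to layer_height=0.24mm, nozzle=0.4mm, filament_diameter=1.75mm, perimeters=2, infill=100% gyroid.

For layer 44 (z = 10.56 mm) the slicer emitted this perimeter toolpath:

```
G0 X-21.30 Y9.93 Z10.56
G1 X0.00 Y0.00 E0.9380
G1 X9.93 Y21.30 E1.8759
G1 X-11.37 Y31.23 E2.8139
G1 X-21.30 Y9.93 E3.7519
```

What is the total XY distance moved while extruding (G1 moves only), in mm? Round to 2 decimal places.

Sum the Euclidean lengths of each G1 segment: total = 94.00 mm.

94.00 mm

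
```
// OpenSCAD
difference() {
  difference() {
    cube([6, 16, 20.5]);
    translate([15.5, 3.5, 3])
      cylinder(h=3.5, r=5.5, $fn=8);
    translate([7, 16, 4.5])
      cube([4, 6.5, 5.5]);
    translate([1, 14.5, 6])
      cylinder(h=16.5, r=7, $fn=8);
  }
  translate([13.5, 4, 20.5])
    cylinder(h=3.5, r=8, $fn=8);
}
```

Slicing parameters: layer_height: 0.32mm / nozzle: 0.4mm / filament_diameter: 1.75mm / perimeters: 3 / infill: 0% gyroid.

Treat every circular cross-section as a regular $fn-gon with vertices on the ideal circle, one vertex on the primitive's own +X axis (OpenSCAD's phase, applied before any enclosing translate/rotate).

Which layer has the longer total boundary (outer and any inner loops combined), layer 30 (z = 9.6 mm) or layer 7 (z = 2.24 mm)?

layer 7 (z = 2.24 mm)

Layer 30 (z = 9.6): the cube (footprint 6×16) is included at this height (perimeter 44.00 mm); the cylinder at (15.5, 3.5) is absent (z outside [3, 6.5]); the cube at (7, 16) is present — its section is the full 4×6.5 rectangle (perimeter 21.00 mm); the cylinder at (1, 14.5): section is a regular 8-gon, circumradius r=7 (perimeter = 2·8·7.000·sin(180°/8) = 42.86 mm); Subtracting the remaining from the first: starting from the 6×16 cube, the 4×6.5 cube at (7, 16) misses the remaining region (no effect); the r=7 cylinder at (1, 14.5) partially overlaps it — only the 45.61 mm² overlap (of its 138.59 mm²) is removed, clipping the outline — boundary = 30.16 mm; the cylinder at (13.5, 4) is not intersected at this z (z outside [20.5, 24]); Subtracting the remaining from the first: none of the subtracted shapes is present at this height, so that combined region is unchanged — boundary = 30.16 mm. So its perimeter = 30.16 mm. Layer 7 (z = 2.24): the cube is present — its section is the full 6×16 rectangle (perimeter 44.00 mm); the cylinder at (15.5, 3.5) does not reach this height (z outside [3, 6.5]); the cube at (7, 16) is not intersected at this z (z outside [4.5, 10]); the cylinder at (1, 14.5) is absent (z outside [6, 22.5]); Subtracting the remaining from the first: none of the subtracted shapes is present at this height, so the 6×16 cube is unchanged — boundary = 44.00 mm; the cylinder at (13.5, 4) is absent (z outside [20.5, 24]); Subtracting the remaining from the first: none of the subtracted shapes is present at this height, so that combined region is unchanged — boundary = 44.00 mm. So its perimeter = 44.00 mm. Layer 7 is larger (44.00 vs 30.16 mm).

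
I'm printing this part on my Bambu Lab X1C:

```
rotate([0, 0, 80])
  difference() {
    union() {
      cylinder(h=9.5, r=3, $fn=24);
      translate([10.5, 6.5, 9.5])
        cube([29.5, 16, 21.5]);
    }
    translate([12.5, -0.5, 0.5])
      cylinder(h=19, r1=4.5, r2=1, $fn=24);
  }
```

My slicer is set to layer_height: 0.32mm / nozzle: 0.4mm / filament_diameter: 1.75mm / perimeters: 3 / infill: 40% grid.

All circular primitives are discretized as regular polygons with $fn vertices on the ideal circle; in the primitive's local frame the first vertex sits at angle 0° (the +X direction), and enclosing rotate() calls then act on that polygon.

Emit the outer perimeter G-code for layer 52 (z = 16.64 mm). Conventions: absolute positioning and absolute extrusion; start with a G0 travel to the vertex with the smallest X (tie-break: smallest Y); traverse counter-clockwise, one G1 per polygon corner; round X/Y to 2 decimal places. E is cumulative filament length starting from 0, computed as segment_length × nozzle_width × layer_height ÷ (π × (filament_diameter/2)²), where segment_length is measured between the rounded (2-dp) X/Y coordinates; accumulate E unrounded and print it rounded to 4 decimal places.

G0 X-20.33 Y14.25 Z16.64
G1 X-4.58 Y11.47 E0.8511
G1 X0.54 Y40.52 E2.4209
G1 X-15.21 Y43.30 E3.2720
G1 X-20.33 Y14.25 E4.8417

At z = 16.64 mm: the cylinder is absent (z outside [0, 9.5]); the cube at (10.5, 6.5) is present — its section is the full 29.5×16 rectangle; Merging all regions: only the 29.5×16 cube at (10.5, 6.5) is present, so the union is just that shape — 1 connected region; the cone at (12.5, -0.5): at t=0.849 of its height the radius interpolates to r₁+(r₂−r₁)t = 1.527, giving a regular 24-gon of that circumradius; Subtracting the remaining from the first: starting from that combined region, the cone at (12.5, -0.5) misses the remaining region (no effect) — 1 connected region; (whole slice rotated 80° about Z — lengths, areas and connectivity unchanged). The outline is a single polygon with 4 vertices. Extrusion per mm of travel: 0.4 × 0.32 / (π × 0.875²) = 0.053216. Accumulating E over each segment gives final E = 4.8417.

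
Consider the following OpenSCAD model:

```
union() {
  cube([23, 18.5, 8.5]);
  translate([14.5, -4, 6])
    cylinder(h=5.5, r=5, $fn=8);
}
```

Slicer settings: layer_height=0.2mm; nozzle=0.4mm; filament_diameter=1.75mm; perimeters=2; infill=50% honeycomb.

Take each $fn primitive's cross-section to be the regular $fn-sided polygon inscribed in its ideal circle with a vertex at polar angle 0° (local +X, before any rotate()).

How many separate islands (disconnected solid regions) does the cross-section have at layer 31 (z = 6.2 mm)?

At z = 6.2 mm: the 23×18.5 cube contributes its full rectangle; the cylinder at (14.5, -4): section is a regular 8-gon, circumradius r=5; Taking the union: the regions partially overlap (shared area 2.41 mm²), so overlapping operands fuse into one piece — 1 connected region. Overall, the cross-section is a single solid region. Island count = 1.

1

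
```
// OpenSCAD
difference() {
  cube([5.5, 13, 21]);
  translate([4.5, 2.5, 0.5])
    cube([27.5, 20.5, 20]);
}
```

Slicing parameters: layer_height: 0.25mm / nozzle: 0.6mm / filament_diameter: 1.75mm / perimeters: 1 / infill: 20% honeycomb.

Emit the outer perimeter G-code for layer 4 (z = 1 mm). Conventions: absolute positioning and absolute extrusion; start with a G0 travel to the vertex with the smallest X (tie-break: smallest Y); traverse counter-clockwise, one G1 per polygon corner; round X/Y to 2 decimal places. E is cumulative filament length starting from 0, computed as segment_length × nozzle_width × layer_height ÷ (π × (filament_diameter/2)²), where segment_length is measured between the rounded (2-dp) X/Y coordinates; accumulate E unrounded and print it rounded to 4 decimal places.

At z = 1 mm: the 5.5×13 cube contributes its full rectangle; the cube at (4.5, 2.5) (footprint 27.5×20.5) is included at this height; After the difference (first − rest): starting from the 5.5×13 cube, the 27.5×20.5 cube at (4.5, 2.5) partially overlaps it — only the 10.50 mm² overlap (of its 563.75 mm²) is removed, clipping the outline — 1 connected region. The outline is a single polygon with 6 vertices. Extrusion per mm of travel: 0.6 × 0.25 / (π × 0.875²) = 0.062363. Accumulating E over each segment gives final E = 2.3074.

G0 X0.00 Y0.00 Z1.00
G1 X5.50 Y0.00 E0.3430
G1 X5.50 Y2.50 E0.4989
G1 X4.50 Y2.50 E0.5613
G1 X4.50 Y13.00 E1.2161
G1 X0.00 Y13.00 E1.4967
G1 X0.00 Y0.00 E2.3074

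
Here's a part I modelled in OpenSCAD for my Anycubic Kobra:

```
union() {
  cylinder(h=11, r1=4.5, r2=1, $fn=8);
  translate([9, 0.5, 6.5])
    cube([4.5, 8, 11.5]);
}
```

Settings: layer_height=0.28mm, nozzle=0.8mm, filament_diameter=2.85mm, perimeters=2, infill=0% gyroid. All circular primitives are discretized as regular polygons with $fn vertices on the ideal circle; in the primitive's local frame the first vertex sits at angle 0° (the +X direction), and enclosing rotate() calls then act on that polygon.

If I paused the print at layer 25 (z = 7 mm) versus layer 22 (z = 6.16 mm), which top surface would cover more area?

layer 25 (z = 7 mm)

Layer 25 (z = 7): the cone contributes a regular 8-gon of circumradius 2.273 (interpolated between r1=4.5 and r2=1 at t=0.636) (area = (8/2)·2.273²·sin(360°/8) = 14.61 mm²); the 4.5×8 cube at (9, 0.5) contributes its full rectangle (area 36.00 mm²); Combining (union): the 2 present regions are separate (no shared area or edge), so areas and boundary lengths simply add and each stays a separate island — area = 50.61 mm². So its area = 50.61 mm². Layer 22 (z = 6.16): the cone: at t=0.560 of its height the radius interpolates to r₁+(r₂−r₁)t = 2.540, giving a regular 8-gon of that circumradius (area = (8/2)·2.540²·sin(360°/8) = 18.25 mm²); the cube at (9, 0.5) does not reach this height (z outside [6.5, 18]); Combining (union): only the cone is present, so the union is just that shape — area = 18.25 mm². So its area = 18.25 mm². Layer 25 is larger (50.61 vs 18.25 mm²).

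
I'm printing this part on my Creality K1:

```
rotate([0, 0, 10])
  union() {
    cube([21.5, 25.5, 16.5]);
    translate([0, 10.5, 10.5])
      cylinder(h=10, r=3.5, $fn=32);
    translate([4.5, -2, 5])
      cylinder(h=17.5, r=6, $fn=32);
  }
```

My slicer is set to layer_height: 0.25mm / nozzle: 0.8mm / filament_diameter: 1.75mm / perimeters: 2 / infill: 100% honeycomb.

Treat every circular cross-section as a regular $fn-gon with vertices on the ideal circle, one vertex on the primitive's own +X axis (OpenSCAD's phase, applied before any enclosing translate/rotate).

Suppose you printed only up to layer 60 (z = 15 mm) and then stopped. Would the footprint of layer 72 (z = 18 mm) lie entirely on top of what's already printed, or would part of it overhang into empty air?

entirely on top

Compare the two slices. At z = 15: the 21.5×25.5 cube contributes its full rectangle (area 548.25 mm²); the cylinder at (0, 10.5): section is a regular 32-gon, circumradius r=3.5 (area = (32/2)·3.500²·sin(360°/32) = 38.24 mm²); the cylinder at (4.5, -2): section is a regular 32-gon, circumradius r=6 (area = (32/2)·6.000²·sin(360°/32) = 112.37 mm²); Merging all regions: the regions partially overlap — summed areas 698.86 mm² minus the doubly-counted overlap 50.58 mm² gives 648.28 mm² — area = 648.28 mm²; (whole slice rotated 10° about Z — lengths, areas and connectivity unchanged). At z = 18: the cube is absent (z outside [0, 16.5]); the r=3.5 cylinder at (0, 10.5) contributes a regular 32-gon of circumradius 3.5 (area = (32/2)·3.500²·sin(360°/32) = 38.24 mm²); the r=6 cylinder at (4.5, -2) gives a regular 32-gon of circumradius 6 (constant along its height) (area = (32/2)·6.000²·sin(360°/32) = 112.37 mm²); Taking the union: the 2 present regions are separate (no shared area or edge), so areas and boundary lengths simply add and each stays a separate island — area = 150.61 mm²; (rotated 10° about Z; rotation is an isometry so areas/perimeters/island counts are preserved). Checking containment: the cross-section at z = 18 is a subset of the cross-section at z = 15.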